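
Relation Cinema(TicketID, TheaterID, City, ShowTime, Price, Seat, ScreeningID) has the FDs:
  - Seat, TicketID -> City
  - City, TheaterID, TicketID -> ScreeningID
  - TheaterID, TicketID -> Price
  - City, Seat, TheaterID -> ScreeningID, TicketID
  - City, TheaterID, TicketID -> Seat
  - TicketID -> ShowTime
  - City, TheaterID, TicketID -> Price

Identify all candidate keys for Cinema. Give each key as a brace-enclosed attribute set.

{TheaterID} never appears on the right of any FD, so every key must include it.
{City, Seat, TheaterID}⁺ = {City, Price, ScreeningID, Seat, ShowTime, TheaterID, TicketID} — all of the relation — so {City, Seat, TheaterID} is a candidate key.
{City, TheaterID, TicketID}⁺ = {City, Price, ScreeningID, Seat, ShowTime, TheaterID, TicketID} — all of the relation — so {City, TheaterID, TicketID} is a candidate key.
{Seat, TheaterID, TicketID}⁺ = {City, Price, ScreeningID, Seat, ShowTime, TheaterID, TicketID} — all of the relation — so {Seat, TheaterID, TicketID} is a candidate key.
Any other superkey properly contains one of these, so there are no further candidate keys.

{City, Seat, TheaterID}, {City, TheaterID, TicketID}, {Seat, TheaterID, TicketID}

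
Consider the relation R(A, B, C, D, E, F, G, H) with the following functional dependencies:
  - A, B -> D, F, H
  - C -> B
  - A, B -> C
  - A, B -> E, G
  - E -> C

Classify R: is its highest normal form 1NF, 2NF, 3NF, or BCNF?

Candidate keys: {A, B}, {A, C}, {A, E}. Prime attributes: {A, B, C, E}.
C -> B breaks BCNF: {C}⁺ = {B, C}, so {C} is not a superkey.
Its right-hand attributes {B} are all prime, as are those of every other non-superkey FD — the relation is in 3NF.

3NF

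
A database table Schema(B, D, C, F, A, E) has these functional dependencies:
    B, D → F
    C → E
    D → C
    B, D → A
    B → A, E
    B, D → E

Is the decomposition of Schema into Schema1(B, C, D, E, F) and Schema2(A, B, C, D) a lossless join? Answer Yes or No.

Common attributes: {B, C, D}; their closure is {A, B, C, D, E, F}.
This includes all of Schema1, so the common attributes are a superkey of Schema1 — the join is lossless.

Yes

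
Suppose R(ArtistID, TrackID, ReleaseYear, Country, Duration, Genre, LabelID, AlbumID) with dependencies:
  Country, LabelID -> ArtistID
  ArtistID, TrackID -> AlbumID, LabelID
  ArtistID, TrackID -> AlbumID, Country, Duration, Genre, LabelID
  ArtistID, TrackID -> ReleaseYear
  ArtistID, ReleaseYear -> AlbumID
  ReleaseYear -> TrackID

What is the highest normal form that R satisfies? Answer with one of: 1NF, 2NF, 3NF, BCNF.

3NF

Candidate keys: {ArtistID, ReleaseYear}, {ArtistID, TrackID}, {Country, LabelID, ReleaseYear}, {Country, LabelID, TrackID}. Prime attributes: {ArtistID, Country, LabelID, ReleaseYear, TrackID}.
Country, LabelID -> ArtistID: {Country, LabelID}⁺ = {ArtistID, Country, LabelID}, which is not all of the attributes, so the left side is not a superkey — BCNF is violated.
But every attribute on its right side ({ArtistID}) is prime, and the same holds for every other non-superkey FD, so 3NF still holds.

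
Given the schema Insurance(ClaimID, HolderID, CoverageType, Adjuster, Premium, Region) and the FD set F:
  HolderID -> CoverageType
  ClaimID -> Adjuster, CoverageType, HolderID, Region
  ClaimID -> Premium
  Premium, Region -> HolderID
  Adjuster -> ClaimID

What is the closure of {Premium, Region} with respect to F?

{CoverageType, HolderID, Premium, Region}

Start with {Premium, Region}.
Premium, Region -> HolderID applies; add {HolderID} → now {HolderID, Premium, Region}.
HolderID -> CoverageType applies; add {CoverageType} → now {CoverageType, HolderID, Premium, Region}.
No further FD applies.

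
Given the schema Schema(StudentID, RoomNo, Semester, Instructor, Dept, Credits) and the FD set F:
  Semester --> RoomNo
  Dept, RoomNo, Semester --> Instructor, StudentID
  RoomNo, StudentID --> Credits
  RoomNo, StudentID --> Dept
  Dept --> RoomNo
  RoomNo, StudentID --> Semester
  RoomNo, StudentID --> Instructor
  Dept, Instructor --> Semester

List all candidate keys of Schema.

{Dept, Instructor}⁺ = {Credits, Dept, Instructor, RoomNo, Semester, StudentID}, which is every attribute, so {Dept, Instructor} is a candidate key.
{Dept, Semester}⁺ = {Credits, Dept, Instructor, RoomNo, Semester, StudentID}, which is every attribute, so {Dept, Semester} is a candidate key.
{Dept, StudentID}⁺ = {Credits, Dept, Instructor, RoomNo, Semester, StudentID}, which is every attribute, so {Dept, StudentID} is a candidate key.
{RoomNo, StudentID}⁺ = {Credits, Dept, Instructor, RoomNo, Semester, StudentID}, which is every attribute, so {RoomNo, StudentID} is a candidate key.
{Semester, StudentID}⁺ = {Credits, Dept, Instructor, RoomNo, Semester, StudentID}, which is every attribute, so {Semester, StudentID} is a candidate key.
These are minimal and exhaustive — every other superkey contains one of them.

{Dept, Instructor}, {Dept, Semester}, {Dept, StudentID}, {RoomNo, StudentID}, {Semester, StudentID}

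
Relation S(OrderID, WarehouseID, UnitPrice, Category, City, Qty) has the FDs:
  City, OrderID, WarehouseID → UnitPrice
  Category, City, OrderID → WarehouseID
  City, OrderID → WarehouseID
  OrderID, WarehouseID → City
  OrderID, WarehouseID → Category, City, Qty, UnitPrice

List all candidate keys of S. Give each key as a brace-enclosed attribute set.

{City, OrderID}, {OrderID, WarehouseID}

No FD produces {OrderID}, so it must be in every candidate key.
Closure of {City, OrderID} is {Category, City, OrderID, Qty, UnitPrice, WarehouseID}, the whole schema; {City, OrderID} is a candidate key.
Closure of {OrderID, WarehouseID} is {Category, City, OrderID, Qty, UnitPrice, WarehouseID}, the whole schema; {OrderID, WarehouseID} is a candidate key.
Any other superkey properly contains one of these, so there are no further candidate keys.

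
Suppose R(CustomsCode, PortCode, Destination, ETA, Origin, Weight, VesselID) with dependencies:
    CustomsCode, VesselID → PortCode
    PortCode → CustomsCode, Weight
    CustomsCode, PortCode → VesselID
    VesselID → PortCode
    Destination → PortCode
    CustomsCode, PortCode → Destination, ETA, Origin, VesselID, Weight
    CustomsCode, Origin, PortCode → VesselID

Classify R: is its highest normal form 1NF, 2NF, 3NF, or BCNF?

BCNF

Candidate keys: {Destination}, {PortCode}, {VesselID}. Prime attributes: {Destination, PortCode, VesselID}.
Each dependency's left side is a superkey — BCNF holds.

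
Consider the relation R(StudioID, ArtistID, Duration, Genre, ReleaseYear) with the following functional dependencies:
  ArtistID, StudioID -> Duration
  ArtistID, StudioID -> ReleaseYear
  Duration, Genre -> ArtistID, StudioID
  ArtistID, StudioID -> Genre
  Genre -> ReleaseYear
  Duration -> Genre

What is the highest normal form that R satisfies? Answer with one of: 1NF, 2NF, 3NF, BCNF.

Candidate keys: {ArtistID, StudioID}, {Duration}. Prime attributes: {ArtistID, Duration, StudioID}.
For Genre -> ReleaseYear we have {Genre}⁺ = {Genre, ReleaseYear}; {Genre} is not a superkey, so BCNF fails.
Genre -> ReleaseYear determines the non-prime attribute {ReleaseYear} from a non-superkey — 3NF is violated.
No proper subset of a key has a non-prime attribute in its closure, so there is no partial dependency; 2NF holds.

2NF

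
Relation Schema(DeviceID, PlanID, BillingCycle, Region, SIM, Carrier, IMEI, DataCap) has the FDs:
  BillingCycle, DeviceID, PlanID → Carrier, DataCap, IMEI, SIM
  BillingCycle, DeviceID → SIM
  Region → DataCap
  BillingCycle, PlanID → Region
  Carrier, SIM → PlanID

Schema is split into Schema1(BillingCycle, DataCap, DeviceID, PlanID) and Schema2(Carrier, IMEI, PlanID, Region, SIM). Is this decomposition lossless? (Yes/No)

Common attributes: {PlanID}; their closure is {PlanID}.
The closure covers neither Schema1 nor Schema2 entirely; the join is not lossless.

No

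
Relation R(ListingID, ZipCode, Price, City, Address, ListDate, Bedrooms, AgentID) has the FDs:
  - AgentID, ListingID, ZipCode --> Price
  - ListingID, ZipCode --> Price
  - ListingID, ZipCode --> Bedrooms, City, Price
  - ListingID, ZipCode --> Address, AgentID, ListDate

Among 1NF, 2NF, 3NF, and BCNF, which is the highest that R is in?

Candidate key: {ListingID, ZipCode}. Prime attributes: {ListingID, ZipCode}.
The left-hand side of every FD is a superkey, so BCNF is satisfied.

BCNF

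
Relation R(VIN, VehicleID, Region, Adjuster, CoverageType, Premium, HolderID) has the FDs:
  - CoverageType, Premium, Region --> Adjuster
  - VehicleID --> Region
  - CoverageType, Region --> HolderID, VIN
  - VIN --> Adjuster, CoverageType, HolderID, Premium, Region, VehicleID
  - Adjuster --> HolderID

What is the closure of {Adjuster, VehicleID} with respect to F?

{Adjuster, HolderID, Region, VehicleID}

Start with {Adjuster, VehicleID}.
VehicleID --> Region applies; add {Region} → now {Adjuster, Region, VehicleID}.
Adjuster --> HolderID applies; add {HolderID} → now {Adjuster, HolderID, Region, VehicleID}.
No further FD applies.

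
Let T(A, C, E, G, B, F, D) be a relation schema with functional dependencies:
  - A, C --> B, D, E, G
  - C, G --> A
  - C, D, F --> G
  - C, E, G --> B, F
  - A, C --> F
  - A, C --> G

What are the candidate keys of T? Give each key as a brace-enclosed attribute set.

No FD produces {C}, so it must be in every candidate key.
Closure of {A, C} is {A, B, C, D, E, F, G}, the whole schema; {A, C} is a candidate key.
Closure of {C, G} is {A, B, C, D, E, F, G}, the whole schema; {C, G} is a candidate key.
Closure of {C, D, F} is {A, B, C, D, E, F, G}, the whole schema; {C, D, F} is a candidate key.
Any other superkey properly contains one of these, so there are no further candidate keys.

{A, C}, {C, D, F}, {C, G}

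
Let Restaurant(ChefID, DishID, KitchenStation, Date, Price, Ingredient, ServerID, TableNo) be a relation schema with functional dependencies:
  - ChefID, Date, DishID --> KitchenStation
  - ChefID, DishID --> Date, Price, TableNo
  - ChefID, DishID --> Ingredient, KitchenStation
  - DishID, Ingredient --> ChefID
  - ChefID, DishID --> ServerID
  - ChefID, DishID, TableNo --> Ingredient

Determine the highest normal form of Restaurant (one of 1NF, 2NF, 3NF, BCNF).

Candidate keys: {ChefID, DishID}, {DishID, Ingredient}. Prime attributes: {ChefID, DishID, Ingredient}.
Every FD has a superkey on the left, so the relation is in BCNF.

BCNF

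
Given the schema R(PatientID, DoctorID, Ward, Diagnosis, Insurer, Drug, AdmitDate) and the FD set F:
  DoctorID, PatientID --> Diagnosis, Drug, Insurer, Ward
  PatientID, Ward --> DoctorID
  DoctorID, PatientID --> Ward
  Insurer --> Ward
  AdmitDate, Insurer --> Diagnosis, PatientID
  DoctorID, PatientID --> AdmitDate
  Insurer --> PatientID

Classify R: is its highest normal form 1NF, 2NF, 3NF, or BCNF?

Candidate keys: {DoctorID, PatientID}, {Insurer}, {PatientID, Ward}. Prime attributes: {DoctorID, Insurer, PatientID, Ward}.
Every FD has a superkey on the left, so the relation is in BCNF.

BCNF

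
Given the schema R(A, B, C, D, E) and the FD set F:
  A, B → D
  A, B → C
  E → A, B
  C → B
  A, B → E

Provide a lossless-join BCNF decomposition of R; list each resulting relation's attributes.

{A, C, D, E}; {B, C}

Candidate keys of the original relation: {A, B}, {A, C}, {E}.
{A, B, C, D, E}: {C} determines {B, C} here but is not a superkey — split on C → B, giving {B, C} and {A, C, D, E}.
{B, C} is in BCNF.
{A, C, D, E} is in BCNF.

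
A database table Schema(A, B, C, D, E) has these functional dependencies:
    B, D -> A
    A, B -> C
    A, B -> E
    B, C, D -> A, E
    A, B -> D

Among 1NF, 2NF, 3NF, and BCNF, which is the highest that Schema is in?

BCNF

Candidate keys: {A, B}, {B, D}. Prime attributes: {A, B, D}.
Every FD has a superkey on the left, so the relation is in BCNF.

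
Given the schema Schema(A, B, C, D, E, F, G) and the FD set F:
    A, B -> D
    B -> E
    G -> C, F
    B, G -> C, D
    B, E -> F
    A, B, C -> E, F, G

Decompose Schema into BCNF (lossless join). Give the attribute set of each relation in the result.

{A, B, D}; {A, B, G}; {B, E, F}; {C, G}

Candidate keys of the original relation: {A, B, C}, {A, B, G}.
Within {A, B, C, D, E, F, G}: {A, B}⁺ ∩ {A, B, C, D, E, F, G} = {A, B, D, E, F}, not the whole set, so A, B -> D, E, F violates BCNF; decompose into {A, B, D, E, F} and {A, B, C, G}.
Within {A, B, D, E, F}: {B}⁺ ∩ {A, B, D, E, F} = {B, E, F}, not the whole set, so B -> E, F violates BCNF; decompose into {B, E, F} and {A, B, D}.
{B, E, F}: every determinant is a superkey — BCNF.
{A, B, D}: every determinant is a superkey — BCNF.
Within {A, B, C, G}: {G}⁺ ∩ {A, B, C, G} = {C, G}, not the whole set, so G -> C violates BCNF; decompose into {C, G} and {A, B, G}.
{C, G}: every determinant is a superkey — BCNF.
{A, B, G}: every determinant is a superkey — BCNF.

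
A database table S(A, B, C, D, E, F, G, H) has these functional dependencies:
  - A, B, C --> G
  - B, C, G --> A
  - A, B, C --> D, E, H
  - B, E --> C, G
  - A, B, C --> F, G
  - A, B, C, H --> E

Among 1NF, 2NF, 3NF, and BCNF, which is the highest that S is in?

Candidate keys: {A, B, C}, {B, C, G}, {B, E}. Prime attributes: {A, B, C, E, G}.
Each dependency's left side is a superkey — BCNF holds.

BCNF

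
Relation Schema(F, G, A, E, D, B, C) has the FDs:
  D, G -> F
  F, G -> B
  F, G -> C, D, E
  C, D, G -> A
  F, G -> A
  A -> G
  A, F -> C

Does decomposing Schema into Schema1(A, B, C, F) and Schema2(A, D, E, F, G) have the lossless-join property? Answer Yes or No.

Common attributes: {A, F}; their closure is {A, B, C, D, E, F, G}.
This includes all of Schema1, so the common attributes are a superkey of Schema1 — the join is lossless.

Yes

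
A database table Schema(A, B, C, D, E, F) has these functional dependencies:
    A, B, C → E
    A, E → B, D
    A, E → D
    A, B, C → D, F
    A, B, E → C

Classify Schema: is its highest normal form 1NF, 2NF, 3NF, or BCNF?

BCNF

Candidate keys: {A, B, C}, {A, E}. Prime attributes: {A, B, C, E}.
Every FD has a superkey on the left, so the relation is in BCNF.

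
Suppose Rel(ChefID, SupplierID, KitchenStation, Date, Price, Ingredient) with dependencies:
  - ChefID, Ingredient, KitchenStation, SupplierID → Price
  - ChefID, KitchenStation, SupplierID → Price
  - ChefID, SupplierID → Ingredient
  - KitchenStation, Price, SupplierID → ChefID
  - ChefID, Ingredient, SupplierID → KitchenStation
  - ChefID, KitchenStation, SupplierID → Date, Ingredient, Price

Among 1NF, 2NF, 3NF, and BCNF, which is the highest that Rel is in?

Candidate keys: {ChefID, SupplierID}, {KitchenStation, Price, SupplierID}. Prime attributes: {ChefID, KitchenStation, Price, SupplierID}.
Each dependency's left side is a superkey — BCNF holds.

BCNF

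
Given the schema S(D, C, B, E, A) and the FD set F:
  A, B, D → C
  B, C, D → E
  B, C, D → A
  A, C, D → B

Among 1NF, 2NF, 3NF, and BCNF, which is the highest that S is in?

BCNF

Candidate keys: {A, B, D}, {A, C, D}, {B, C, D}. Prime attributes: {A, B, C, D}.
The left-hand side of every FD is a superkey, so BCNF is satisfied.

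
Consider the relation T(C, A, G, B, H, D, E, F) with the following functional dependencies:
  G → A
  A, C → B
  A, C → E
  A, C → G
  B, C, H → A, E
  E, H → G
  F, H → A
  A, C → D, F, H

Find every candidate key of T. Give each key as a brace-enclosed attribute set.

Attributes never on any right-hand side: {C} — every candidate key must contain it.
{A, C}⁺ = {A, B, C, D, E, F, G, H}, which is every attribute, so {A, C} is a candidate key.
{C, G}⁺ = {A, B, C, D, E, F, G, H}, which is every attribute, so {C, G} is a candidate key.
{B, C, H}⁺ = {A, B, C, D, E, F, G, H}, which is every attribute, so {B, C, H} is a candidate key.
{C, E, H}⁺ = {A, B, C, D, E, F, G, H}, which is every attribute, so {C, E, H} is a candidate key.
{C, F, H}⁺ = {A, B, C, D, E, F, G, H}, which is every attribute, so {C, F, H} is a candidate key.
No proper subset of any of these is a key, and no other minimal superkey exists.

{A, C}, {B, C, H}, {C, E, H}, {C, F, H}, {C, G}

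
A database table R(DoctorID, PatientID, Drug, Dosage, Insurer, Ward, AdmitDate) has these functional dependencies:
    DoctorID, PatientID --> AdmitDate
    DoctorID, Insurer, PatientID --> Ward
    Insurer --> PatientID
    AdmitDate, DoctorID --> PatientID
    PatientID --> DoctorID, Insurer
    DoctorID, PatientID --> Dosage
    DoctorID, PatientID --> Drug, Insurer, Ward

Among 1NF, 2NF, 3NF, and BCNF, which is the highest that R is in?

Candidate keys: {AdmitDate, DoctorID}, {Insurer}, {PatientID}. Prime attributes: {AdmitDate, DoctorID, Insurer, PatientID}.
Every FD has a superkey on the left, so the relation is in BCNF.

BCNF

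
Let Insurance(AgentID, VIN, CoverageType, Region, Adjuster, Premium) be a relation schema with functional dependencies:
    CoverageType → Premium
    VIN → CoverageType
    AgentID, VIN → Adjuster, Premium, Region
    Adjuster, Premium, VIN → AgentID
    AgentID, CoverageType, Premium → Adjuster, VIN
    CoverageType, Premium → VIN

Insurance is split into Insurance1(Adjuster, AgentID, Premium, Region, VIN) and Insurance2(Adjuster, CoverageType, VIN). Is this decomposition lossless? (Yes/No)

Yes

Common attributes: {Adjuster, VIN}; their closure is {Adjuster, AgentID, CoverageType, Premium, Region, VIN}.
This includes all of Insurance1, so the common attributes are a superkey of Insurance1 — the join is lossless.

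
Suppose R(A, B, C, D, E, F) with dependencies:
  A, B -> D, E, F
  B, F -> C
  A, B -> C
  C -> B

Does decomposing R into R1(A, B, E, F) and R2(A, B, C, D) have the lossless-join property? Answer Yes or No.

Yes

The shared attributes are {A, B} and {A, B}⁺ = {A, B, C, D, E, F}.
This includes all of R1, so the common attributes are a superkey of R1 — the join is lossless.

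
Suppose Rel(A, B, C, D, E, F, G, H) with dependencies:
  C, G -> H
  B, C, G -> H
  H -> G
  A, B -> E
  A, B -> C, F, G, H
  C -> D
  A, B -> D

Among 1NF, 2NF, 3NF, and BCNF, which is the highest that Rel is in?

Candidate key: {A, B}. Prime attributes: {A, B}.
C, G -> H breaks BCNF: {C, G}⁺ = {C, D, G, H}, so {C, G} is not a superkey.
Because {H} is non-prime and the left side of C, G -> H is not a superkey, the relation is not in 3NF.
Checking every proper subset of each key, none determines a non-prime attribute — 2NF is satisfied.

2NF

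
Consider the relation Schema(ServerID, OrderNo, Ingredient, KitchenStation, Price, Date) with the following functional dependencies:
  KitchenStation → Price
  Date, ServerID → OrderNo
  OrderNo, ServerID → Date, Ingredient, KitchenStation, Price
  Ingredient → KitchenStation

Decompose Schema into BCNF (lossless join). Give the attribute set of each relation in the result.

Candidate keys of the original relation: {Date, ServerID}, {OrderNo, ServerID}.
In {Date, Ingredient, KitchenStation, OrderNo, Price, ServerID}, {KitchenStation} is not a superkey ({KitchenStation}⁺ restricted to this set is {KitchenStation, Price}), so split on KitchenStation → Price into {KitchenStation, Price} and {Date, Ingredient, KitchenStation, OrderNo, ServerID}.
{KitchenStation, Price}: every determinant is a superkey — BCNF.
In {Date, Ingredient, KitchenStation, OrderNo, ServerID}, {Ingredient} is not a superkey ({Ingredient}⁺ restricted to this set is {Ingredient, KitchenStation}), so split on Ingredient → KitchenStation into {Ingredient, KitchenStation} and {Date, Ingredient, OrderNo, ServerID}.
{Ingredient, KitchenStation}: every determinant is a superkey — BCNF.
{Date, Ingredient, OrderNo, ServerID}: every determinant is a superkey — BCNF.

{Date, Ingredient, OrderNo, ServerID}; {Ingredient, KitchenStation}; {KitchenStation, Price}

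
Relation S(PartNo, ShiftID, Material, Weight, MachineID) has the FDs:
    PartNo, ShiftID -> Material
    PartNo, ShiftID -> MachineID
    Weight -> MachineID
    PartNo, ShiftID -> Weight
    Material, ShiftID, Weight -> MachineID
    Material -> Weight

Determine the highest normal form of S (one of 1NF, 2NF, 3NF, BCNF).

Candidate key: {PartNo, ShiftID}. Prime attributes: {PartNo, ShiftID}.
Weight -> MachineID breaks BCNF: {Weight}⁺ = {MachineID, Weight}, so {Weight} is not a superkey.
Because {MachineID} is non-prime and the left side of Weight -> MachineID is not a superkey, the relation is not in 3NF.
No non-prime attribute depends on a proper subset of any candidate key, so 2NF holds.

2NF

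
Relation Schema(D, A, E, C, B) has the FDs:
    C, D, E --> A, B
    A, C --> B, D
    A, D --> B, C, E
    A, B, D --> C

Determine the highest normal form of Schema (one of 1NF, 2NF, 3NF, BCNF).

BCNF

Candidate keys: {A, C}, {A, D}, {C, D, E}. Prime attributes: {A, C, D, E}.
Each dependency's left side is a superkey — BCNF holds.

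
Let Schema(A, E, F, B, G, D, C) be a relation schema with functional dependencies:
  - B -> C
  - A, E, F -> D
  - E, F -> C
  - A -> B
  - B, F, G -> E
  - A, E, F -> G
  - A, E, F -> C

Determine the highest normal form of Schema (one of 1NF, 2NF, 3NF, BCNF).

1NF

Candidate keys: {A, E, F}, {A, F, G}. Prime attributes: {A, E, F, G}.
For B -> C we have {B}⁺ = {B, C}; {B} is not a superkey, so BCNF fails.
B -> C has non-prime {C} on the right and a non-superkey on the left, so 3NF fails.
{A} is a proper subset of the key {A, E, F}, and {A}⁺ contains the non-prime attributes {B, C} — a partial dependency, so 2NF is violated.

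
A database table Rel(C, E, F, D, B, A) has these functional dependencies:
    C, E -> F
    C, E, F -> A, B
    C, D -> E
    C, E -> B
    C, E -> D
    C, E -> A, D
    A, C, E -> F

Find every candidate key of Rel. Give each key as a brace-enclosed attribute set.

{C} never appears on the right of any FD, so every key must include it.
{C, D}⁺ = {A, B, C, D, E, F}, which is every attribute, so {C, D} is a candidate key.
{C, E}⁺ = {A, B, C, D, E, F}, which is every attribute, so {C, E} is a candidate key.
Any other superkey properly contains one of these, so there are no further candidate keys.

{C, D}, {C, E}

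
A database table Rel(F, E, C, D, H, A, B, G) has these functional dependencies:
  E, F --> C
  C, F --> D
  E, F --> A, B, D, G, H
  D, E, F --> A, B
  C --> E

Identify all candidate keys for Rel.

{C, F}, {E, F}

No FD produces {F}, so it must be in every candidate key.
{C, F}⁺ = {A, B, C, D, E, F, G, H} — all of the relation — so {C, F} is a candidate key.
{E, F}⁺ = {A, B, C, D, E, F, G, H} — all of the relation — so {E, F} is a candidate key.
These are minimal and exhaustive — every other superkey contains one of them.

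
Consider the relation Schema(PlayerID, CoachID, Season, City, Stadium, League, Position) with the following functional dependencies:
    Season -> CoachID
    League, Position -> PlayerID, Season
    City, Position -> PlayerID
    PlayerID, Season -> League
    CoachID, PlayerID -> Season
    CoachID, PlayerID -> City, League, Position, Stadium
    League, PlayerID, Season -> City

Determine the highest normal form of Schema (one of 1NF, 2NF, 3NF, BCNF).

3NF

Candidate keys: {City, CoachID, Position}, {City, Position, Season}, {CoachID, PlayerID}, {League, Position}, {PlayerID, Season}. Prime attributes: {City, CoachID, League, PlayerID, Position, Season}.
For Season -> CoachID we have {Season}⁺ = {CoachID, Season}; {Season} is not a superkey, so BCNF fails.
But every attribute on its right side ({CoachID}) is prime, and the same holds for every other non-superkey FD, so 3NF still holds.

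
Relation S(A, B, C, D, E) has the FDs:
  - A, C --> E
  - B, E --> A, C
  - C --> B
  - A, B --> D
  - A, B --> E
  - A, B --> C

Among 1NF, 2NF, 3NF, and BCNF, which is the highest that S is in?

3NF

Candidate keys: {A, B}, {A, C}, {B, E}, {C, E}. Prime attributes: {A, B, C, E}.
C --> B breaks BCNF: {C}⁺ = {B, C}, so {C} is not a superkey.
But every attribute on its right side ({B}) is prime, and the same holds for every other non-superkey FD, so 3NF still holds.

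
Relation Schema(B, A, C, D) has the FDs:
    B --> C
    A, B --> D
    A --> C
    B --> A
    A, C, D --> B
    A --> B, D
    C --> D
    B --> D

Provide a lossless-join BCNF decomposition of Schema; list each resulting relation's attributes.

Candidate keys of the original relation: {A}, {B}.
{A, B, C, D}: {C} determines {C, D} here but is not a superkey — split on C --> D, giving {C, D} and {A, B, C}.
{C, D} is in BCNF.
{A, B, C} is in BCNF.

{A, B, C}; {C, D}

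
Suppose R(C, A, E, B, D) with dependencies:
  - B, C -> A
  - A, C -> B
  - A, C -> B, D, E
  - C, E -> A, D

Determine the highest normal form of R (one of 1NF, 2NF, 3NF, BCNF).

BCNF

Candidate keys: {A, C}, {B, C}, {C, E}. Prime attributes: {A, B, C, E}.
Every FD has a superkey on the left, so the relation is in BCNF.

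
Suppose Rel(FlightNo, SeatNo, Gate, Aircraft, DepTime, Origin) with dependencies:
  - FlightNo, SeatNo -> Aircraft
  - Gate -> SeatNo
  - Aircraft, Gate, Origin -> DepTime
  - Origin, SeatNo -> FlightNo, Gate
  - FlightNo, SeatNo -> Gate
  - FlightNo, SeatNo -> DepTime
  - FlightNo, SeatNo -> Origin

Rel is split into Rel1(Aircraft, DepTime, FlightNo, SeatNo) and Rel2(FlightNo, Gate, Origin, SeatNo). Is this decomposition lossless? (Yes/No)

Yes

Common attributes: {FlightNo, SeatNo}; their closure is {Aircraft, DepTime, FlightNo, Gate, Origin, SeatNo}.
Since Rel1 ⊆ {Aircraft, DepTime, FlightNo, Gate, Origin, SeatNo}, the intersection is a superkey of Rel1; the decomposition is lossless.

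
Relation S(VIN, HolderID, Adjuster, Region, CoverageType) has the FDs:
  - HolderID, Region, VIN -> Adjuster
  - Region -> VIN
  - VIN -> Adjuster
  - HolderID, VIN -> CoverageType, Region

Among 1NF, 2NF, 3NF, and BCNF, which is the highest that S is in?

1NF

Candidate keys: {HolderID, Region}, {HolderID, VIN}. Prime attributes: {HolderID, Region, VIN}.
Region -> VIN: {Region}⁺ = {Adjuster, Region, VIN}, which is not all of the attributes, so the left side is not a superkey — BCNF is violated.
Because {Adjuster} is non-prime and the left side of VIN -> Adjuster is not a superkey, the relation is not in 3NF.
Since {Region} ⊂ {HolderID, Region} and {Region}⁺ ⊇ {Adjuster} with {Adjuster} non-prime, there is a partial dependency; 2NF fails.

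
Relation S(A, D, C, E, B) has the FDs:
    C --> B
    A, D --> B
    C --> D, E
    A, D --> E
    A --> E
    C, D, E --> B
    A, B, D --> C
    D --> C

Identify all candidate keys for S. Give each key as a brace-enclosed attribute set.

{A, C}, {A, D}

Attributes never on any right-hand side: {A} — every candidate key must contain it.
{A, C}⁺ = {A, B, C, D, E}, which is every attribute, so {A, C} is a candidate key.
{A, D}⁺ = {A, B, C, D, E}, which is every attribute, so {A, D} is a candidate key.
These are minimal and exhaustive — every other superkey contains one of them.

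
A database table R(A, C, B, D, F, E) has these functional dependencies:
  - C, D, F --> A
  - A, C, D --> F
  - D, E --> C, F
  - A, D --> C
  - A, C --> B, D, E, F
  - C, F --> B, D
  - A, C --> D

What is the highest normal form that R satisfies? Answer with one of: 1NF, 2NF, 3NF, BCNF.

Candidate keys: {A, C}, {A, D}, {C, F}, {D, E}. Prime attributes: {A, C, D, E, F}.
The left-hand side of every FD is a superkey, so BCNF is satisfied.

BCNF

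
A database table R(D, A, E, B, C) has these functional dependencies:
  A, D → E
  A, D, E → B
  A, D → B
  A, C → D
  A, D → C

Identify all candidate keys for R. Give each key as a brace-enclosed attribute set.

No FD produces {A}, so it must be in every candidate key.
{A, C} is a candidate key since {A, C}⁺ = {A, B, C, D, E} covers every attribute.
{A, D} is a candidate key since {A, D}⁺ = {A, B, C, D, E} covers every attribute.
These are minimal and exhaustive — every other superkey contains one of them.

{A, C}, {A, D}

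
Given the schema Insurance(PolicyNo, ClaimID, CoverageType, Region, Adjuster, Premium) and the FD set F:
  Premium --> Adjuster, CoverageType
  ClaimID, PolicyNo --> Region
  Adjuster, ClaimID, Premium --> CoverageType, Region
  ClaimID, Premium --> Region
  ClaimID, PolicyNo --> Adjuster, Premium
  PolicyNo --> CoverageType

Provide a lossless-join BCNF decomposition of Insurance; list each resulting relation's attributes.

{Adjuster, CoverageType, Premium}; {ClaimID, PolicyNo, Premium}; {ClaimID, Premium, Region}

Candidate key of the original relation: {ClaimID, PolicyNo}.
Within {Adjuster, ClaimID, CoverageType, PolicyNo, Premium, Region}: {Premium}⁺ ∩ {Adjuster, ClaimID, CoverageType, PolicyNo, Premium, Region} = {Adjuster, CoverageType, Premium}, not the whole set, so Premium --> Adjuster, CoverageType violates BCNF; decompose into {Adjuster, CoverageType, Premium} and {ClaimID, PolicyNo, Premium, Region}.
{Adjuster, CoverageType, Premium} is in BCNF.
Within {ClaimID, PolicyNo, Premium, Region}: {ClaimID, Premium}⁺ ∩ {ClaimID, PolicyNo, Premium, Region} = {ClaimID, Premium, Region}, not the whole set, so ClaimID, Premium --> Region violates BCNF; decompose into {ClaimID, Premium, Region} and {ClaimID, PolicyNo, Premium}.
{ClaimID, Premium, Region} is in BCNF.
{ClaimID, PolicyNo, Premium} is in BCNF.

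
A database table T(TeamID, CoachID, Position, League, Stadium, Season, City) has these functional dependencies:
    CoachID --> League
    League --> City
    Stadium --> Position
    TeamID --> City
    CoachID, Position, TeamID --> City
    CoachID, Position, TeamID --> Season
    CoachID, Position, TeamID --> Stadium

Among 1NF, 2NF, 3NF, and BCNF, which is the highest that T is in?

1NF

Candidate keys: {CoachID, Position, TeamID}, {CoachID, Stadium, TeamID}. Prime attributes: {CoachID, Position, Stadium, TeamID}.
CoachID --> League breaks BCNF: {CoachID}⁺ = {City, CoachID, League}, so {CoachID} is not a superkey.
CoachID --> League has non-prime {League} on the right and a non-superkey on the left, so 3NF fails.
The proper key subset {CoachID} of {CoachID, Position, TeamID} determines non-prime {City, League}, so the relation is not even in 2NF.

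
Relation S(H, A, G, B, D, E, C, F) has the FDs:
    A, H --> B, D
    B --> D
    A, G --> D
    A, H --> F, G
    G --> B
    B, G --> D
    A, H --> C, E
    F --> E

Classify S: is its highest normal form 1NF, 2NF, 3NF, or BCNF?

Candidate key: {A, H}. Prime attributes: {A, H}.
B --> D: {B}⁺ = {B, D}, which is not all of the attributes, so the left side is not a superkey — BCNF is violated.
B --> D determines the non-prime attribute {D} from a non-superkey — 3NF is violated.
No proper subset of a key has a non-prime attribute in its closure, so there is no partial dependency; 2NF holds.

2NF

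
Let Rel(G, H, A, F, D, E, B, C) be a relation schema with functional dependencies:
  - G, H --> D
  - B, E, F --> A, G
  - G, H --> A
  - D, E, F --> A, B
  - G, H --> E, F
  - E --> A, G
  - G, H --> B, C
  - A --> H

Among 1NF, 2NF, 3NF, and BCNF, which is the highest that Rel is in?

Candidate keys: {A, G}, {E}, {G, H}. Prime attributes: {A, E, G, H}.
A --> H: {A}⁺ = {A, H}, which is not all of the attributes, so the left side is not a superkey — BCNF is violated.
But every attribute on its right side ({H}) is prime, and the same holds for every other non-superkey FD, so 3NF still holds.

3NF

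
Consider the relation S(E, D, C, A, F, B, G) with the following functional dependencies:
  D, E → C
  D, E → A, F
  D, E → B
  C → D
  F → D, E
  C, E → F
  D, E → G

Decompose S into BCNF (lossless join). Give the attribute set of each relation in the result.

{A, B, C, E, F, G}; {C, D}

Candidate keys of the original relation: {C, E}, {D, E}, {F}.
{A, B, C, D, E, F, G}: {C} determines {C, D} here but is not a superkey — split on C → D, giving {C, D} and {A, B, C, E, F, G}.
{C, D} is in BCNF.
{A, B, C, E, F, G} is in BCNF.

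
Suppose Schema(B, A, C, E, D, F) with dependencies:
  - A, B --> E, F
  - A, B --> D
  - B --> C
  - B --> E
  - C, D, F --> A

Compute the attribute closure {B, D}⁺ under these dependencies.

Start with {B, D}.
B --> C applies; add {C} → now {B, C, D}.
B --> E applies; add {E} → now {B, C, D, E}.
No further FD applies.

{B, C, D, E}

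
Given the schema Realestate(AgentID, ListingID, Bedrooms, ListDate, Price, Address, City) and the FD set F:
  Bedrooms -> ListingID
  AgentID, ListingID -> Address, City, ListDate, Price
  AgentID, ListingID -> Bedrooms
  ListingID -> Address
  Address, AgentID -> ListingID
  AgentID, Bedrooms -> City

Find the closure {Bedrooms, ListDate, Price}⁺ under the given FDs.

Start with {Bedrooms, ListDate, Price}.
Bedrooms -> ListingID applies; add {ListingID} → now {Bedrooms, ListDate, ListingID, Price}.
ListingID -> Address applies; add {Address} → now {Address, Bedrooms, ListDate, ListingID, Price}.
No further FD applies.

{Address, Bedrooms, ListDate, ListingID, Price}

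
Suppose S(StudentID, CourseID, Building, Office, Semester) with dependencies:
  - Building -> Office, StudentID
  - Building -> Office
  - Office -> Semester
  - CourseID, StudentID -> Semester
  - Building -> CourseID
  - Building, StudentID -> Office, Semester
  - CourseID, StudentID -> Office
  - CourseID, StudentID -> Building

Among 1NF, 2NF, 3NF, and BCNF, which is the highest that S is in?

Candidate keys: {Building}, {CourseID, StudentID}. Prime attributes: {Building, CourseID, StudentID}.
For Office -> Semester we have {Office}⁺ = {Office, Semester}; {Office} is not a superkey, so BCNF fails.
Office -> Semester has non-prime {Semester} on the right and a non-superkey on the left, so 3NF fails.
Checking every proper subset of each key, none determines a non-prime attribute — 2NF is satisfied.

2NF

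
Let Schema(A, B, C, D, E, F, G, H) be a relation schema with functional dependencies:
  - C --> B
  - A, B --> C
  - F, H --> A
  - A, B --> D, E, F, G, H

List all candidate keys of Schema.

{A, B}⁺ = {A, B, C, D, E, F, G, H} — all of the relation — so {A, B} is a candidate key.
{A, C}⁺ = {A, B, C, D, E, F, G, H} — all of the relation — so {A, C} is a candidate key.
{B, F, H}⁺ = {A, B, C, D, E, F, G, H} — all of the relation — so {B, F, H} is a candidate key.
{C, F, H}⁺ = {A, B, C, D, E, F, G, H} — all of the relation — so {C, F, H} is a candidate key.
These are minimal and exhaustive — every other superkey contains one of them.

{A, B}, {A, C}, {B, F, H}, {C, F, H}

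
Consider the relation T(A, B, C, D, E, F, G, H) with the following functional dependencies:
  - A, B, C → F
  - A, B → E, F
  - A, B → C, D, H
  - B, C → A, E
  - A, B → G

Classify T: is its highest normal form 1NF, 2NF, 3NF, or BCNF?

Candidate keys: {A, B}, {B, C}. Prime attributes: {A, B, C}.
Each dependency's left side is a superkey — BCNF holds.

BCNF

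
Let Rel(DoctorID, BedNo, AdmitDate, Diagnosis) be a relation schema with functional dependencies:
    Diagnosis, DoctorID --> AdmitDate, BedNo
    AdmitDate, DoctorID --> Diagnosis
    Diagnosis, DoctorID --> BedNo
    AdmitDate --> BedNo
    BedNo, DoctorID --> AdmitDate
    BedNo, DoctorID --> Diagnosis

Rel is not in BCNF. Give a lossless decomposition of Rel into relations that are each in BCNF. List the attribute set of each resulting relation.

Candidate keys of the original relation: {AdmitDate, DoctorID}, {BedNo, DoctorID}, {Diagnosis, DoctorID}.
Within {AdmitDate, BedNo, Diagnosis, DoctorID}: {AdmitDate}⁺ ∩ {AdmitDate, BedNo, Diagnosis, DoctorID} = {AdmitDate, BedNo}, not the whole set, so AdmitDate --> BedNo violates BCNF; decompose into {AdmitDate, BedNo} and {AdmitDate, Diagnosis, DoctorID}.
{AdmitDate, BedNo} is in BCNF.
{AdmitDate, Diagnosis, DoctorID} is in BCNF.

{AdmitDate, BedNo}; {AdmitDate, Diagnosis, DoctorID}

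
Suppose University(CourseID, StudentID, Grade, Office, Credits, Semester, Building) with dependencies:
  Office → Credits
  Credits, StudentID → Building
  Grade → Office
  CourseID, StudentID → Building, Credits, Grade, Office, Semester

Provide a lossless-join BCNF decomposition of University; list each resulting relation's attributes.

Candidate key of the original relation: {CourseID, StudentID}.
Within {Building, CourseID, Credits, Grade, Office, Semester, StudentID}: {Office}⁺ ∩ {Building, CourseID, Credits, Grade, Office, Semester, StudentID} = {Credits, Office}, not the whole set, so Office → Credits violates BCNF; decompose into {Credits, Office} and {Building, CourseID, Grade, Office, Semester, StudentID}.
{Credits, Office} has no BCNF violation.
Within {Building, CourseID, Grade, Office, Semester, StudentID}: {Grade}⁺ ∩ {Building, CourseID, Grade, Office, Semester, StudentID} = {Grade, Office}, not the whole set, so Grade → Office violates BCNF; decompose into {Grade, Office} and {Building, CourseID, Grade, Semester, StudentID}.
{Grade, Office} has no BCNF violation.
Within {Building, CourseID, Grade, Semester, StudentID}: {Grade, StudentID}⁺ ∩ {Building, CourseID, Grade, Semester, StudentID} = {Building, Grade, StudentID}, not the whole set, so Grade, StudentID → Building violates BCNF; decompose into {Building, Grade, StudentID} and {CourseID, Grade, Semester, StudentID}.
{Building, Grade, StudentID} has no BCNF violation.
{CourseID, Grade, Semester, StudentID} has no BCNF violation.

{Building, Grade, StudentID}; {CourseID, Grade, Semester, StudentID}; {Credits, Office}; {Grade, Office}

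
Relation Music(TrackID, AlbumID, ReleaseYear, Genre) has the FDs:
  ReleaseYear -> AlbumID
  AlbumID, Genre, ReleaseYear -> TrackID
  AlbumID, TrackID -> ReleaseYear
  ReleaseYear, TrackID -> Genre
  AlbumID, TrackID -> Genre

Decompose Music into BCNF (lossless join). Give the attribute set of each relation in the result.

{AlbumID, ReleaseYear}; {Genre, ReleaseYear, TrackID}

Candidate keys of the original relation: {AlbumID, TrackID}, {Genre, ReleaseYear}, {ReleaseYear, TrackID}.
Within {AlbumID, Genre, ReleaseYear, TrackID}: {ReleaseYear}⁺ ∩ {AlbumID, Genre, ReleaseYear, TrackID} = {AlbumID, ReleaseYear}, not the whole set, so ReleaseYear -> AlbumID violates BCNF; decompose into {AlbumID, ReleaseYear} and {Genre, ReleaseYear, TrackID}.
{AlbumID, ReleaseYear} is in BCNF.
{Genre, ReleaseYear, TrackID} is in BCNF.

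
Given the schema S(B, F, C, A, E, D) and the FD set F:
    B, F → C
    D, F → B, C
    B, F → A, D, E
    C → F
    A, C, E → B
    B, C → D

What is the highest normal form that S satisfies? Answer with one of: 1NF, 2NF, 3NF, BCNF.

3NF

Candidate keys: {A, C, E}, {B, C}, {B, F}, {C, D}, {D, F}. Prime attributes: {A, B, C, D, E, F}.
C → F: {C}⁺ = {C, F}, which is not all of the attributes, so the left side is not a superkey — BCNF is violated.
Since {F} ⊆ prime attributes and every other non-superkey FD also has a prime right side, the schema is in 3NF.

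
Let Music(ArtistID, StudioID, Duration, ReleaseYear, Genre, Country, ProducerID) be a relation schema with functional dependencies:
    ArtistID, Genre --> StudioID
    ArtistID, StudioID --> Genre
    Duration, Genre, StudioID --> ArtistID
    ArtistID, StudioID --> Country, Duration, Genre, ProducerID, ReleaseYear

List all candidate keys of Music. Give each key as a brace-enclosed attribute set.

{ArtistID, Genre}⁺ = {ArtistID, Country, Duration, Genre, ProducerID, ReleaseYear, StudioID} — all of the relation — so {ArtistID, Genre} is a candidate key.
{ArtistID, StudioID}⁺ = {ArtistID, Country, Duration, Genre, ProducerID, ReleaseYear, StudioID} — all of the relation — so {ArtistID, StudioID} is a candidate key.
{Duration, Genre, StudioID}⁺ = {ArtistID, Country, Duration, Genre, ProducerID, ReleaseYear, StudioID} — all of the relation — so {Duration, Genre, StudioID} is a candidate key.
Any other superkey properly contains one of these, so there are no further candidate keys.

{ArtistID, Genre}, {ArtistID, StudioID}, {Duration, Genre, StudioID}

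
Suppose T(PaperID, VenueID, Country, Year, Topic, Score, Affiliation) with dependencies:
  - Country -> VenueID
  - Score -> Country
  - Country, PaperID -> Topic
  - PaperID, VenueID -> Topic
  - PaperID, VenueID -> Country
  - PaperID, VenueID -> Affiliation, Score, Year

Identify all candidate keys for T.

{Country, PaperID}, {PaperID, Score}, {PaperID, VenueID}

{PaperID} never appears on the right of any FD, so every key must include it.
Closure of {Country, PaperID} is {Affiliation, Country, PaperID, Score, Topic, VenueID, Year}, the whole schema; {Country, PaperID} is a candidate key.
Closure of {PaperID, Score} is {Affiliation, Country, PaperID, Score, Topic, VenueID, Year}, the whole schema; {PaperID, Score} is a candidate key.
Closure of {PaperID, VenueID} is {Affiliation, Country, PaperID, Score, Topic, VenueID, Year}, the whole schema; {PaperID, VenueID} is a candidate key.
Any other superkey properly contains one of these, so there are no further candidate keys.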